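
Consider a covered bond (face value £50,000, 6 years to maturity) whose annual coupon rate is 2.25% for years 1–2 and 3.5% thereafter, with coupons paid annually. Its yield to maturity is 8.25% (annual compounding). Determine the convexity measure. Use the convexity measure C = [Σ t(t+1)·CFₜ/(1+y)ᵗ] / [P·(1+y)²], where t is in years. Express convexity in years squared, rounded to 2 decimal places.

32.26

With y = 0.0825:
  t   CF        PV=CF/(1+0.0825)^t    t·PV        t(t+1)·PV
  1     1,125.00     1,039.2610     1,039.2610       2,078.5219
  2     1,125.00       960.0563     1,920.1126       5,760.3379
  3     1,750.00     1,379.6036     4,138.8109      16,555.2438
  4     1,750.00     1,274.4606     5,097.8426      25,489.2129
  5     1,750.00     1,177.3308     5,886.6542      35,319.9255
  6    51,750.00    32,161.9908   192,971.9451   1,350,803.6155
  Σ                 37,992.7033   211,054.6264   1,436,006.8574
P = 37,992.7033.
Convexity = Σ t(t+1)·PV / [P·(1+y)²] = 1,436,006.8574 / (37,992.7033 × 1.171806) = 32.25526.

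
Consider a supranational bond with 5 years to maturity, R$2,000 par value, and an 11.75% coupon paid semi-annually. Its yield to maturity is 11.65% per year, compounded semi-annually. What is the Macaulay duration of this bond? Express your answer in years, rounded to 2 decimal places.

Periodic yield y = 0.05825. Discount each cash flow and weight by its period:
  t   CF        PV=CF/(1+0.05825)^t    t·PV
  1       117.50       111.0324       111.0324
  2       117.50       104.9207       209.8415
  3       117.50        99.1455       297.4365
  4       117.50        93.6882       374.7527
  5       117.50        88.5312       442.6561
  6       117.50        83.6581       501.9488
  7       117.50        79.0533       553.3730
  8       117.50        74.7019       597.6152
  9       117.50        70.5900       635.3103
  10    2,117.50     1,202.1001    12,021.0014
  Σ                  2,007.4215    15,744.9679
Price P = Σ PV = 2,007.4215.
Macaulay duration = Σ(t·PV) / P = 15,744.9679 / 2,007.4215 = 7.84338 half-year periods.
In years: 7.84338 / 2 = 3.92169 years.

3.92 years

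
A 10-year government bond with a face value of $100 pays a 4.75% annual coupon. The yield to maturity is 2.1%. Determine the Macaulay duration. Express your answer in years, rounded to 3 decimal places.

8.397 years

Periodic yield y = 0.021. Discount each cash flow and weight by its year:
  t   CF        PV=CF/(1+0.021)^t    t·PV
  1         4.75         4.6523         4.6523
  2         4.75         4.5566         9.1132
  3         4.75         4.4629        13.3887
  4         4.75         4.3711        17.4844
  5         4.75         4.2812        21.4060
  6         4.75         4.1931        25.1588
  7         4.75         4.1069        28.7483
  8         4.75         4.0224        32.1794
  9         4.75         3.9397        35.4572
  10      104.75        85.0935       850.9354
  Σ                    123.6798     1,038.5237
Price P = Σ PV = 123.6798.
Macaulay duration = Σ(t·PV) / P = 1,038.5237 / 123.6798 = 8.39687 years.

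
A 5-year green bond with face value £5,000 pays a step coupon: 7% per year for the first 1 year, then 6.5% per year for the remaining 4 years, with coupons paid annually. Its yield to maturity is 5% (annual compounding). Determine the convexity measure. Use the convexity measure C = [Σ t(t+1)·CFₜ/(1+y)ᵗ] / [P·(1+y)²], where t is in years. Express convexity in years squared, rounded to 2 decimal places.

With y = 0.05:
  t   CF        PV=CF/(1+0.05)^t    t·PV        t(t+1)·PV
  1       350.00       333.3333       333.3333         666.6667
  2       325.00       294.7846       589.5692       1,768.7075
  3       325.00       280.7472       842.2417       3,368.9666
  4       325.00       267.3783     1,069.5132       5,347.5661
  5     5,325.00     4,172.2768    20,861.3842     125,168.3051
  Σ                  5,348.5203    23,696.0416     136,320.2120
P = 5,348.5203.
Convexity = Σ t(t+1)·PV / [P·(1+y)²] = 136,320.2120 / (5,348.5203 × 1.102500) = 23.11788.

23.12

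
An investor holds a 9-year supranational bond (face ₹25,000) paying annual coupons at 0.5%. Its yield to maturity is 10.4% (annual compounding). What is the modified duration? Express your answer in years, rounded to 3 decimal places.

7.880 years

Periodic yield y = 0.104. First find Macaulay duration:
  t   CF        PV=CF/(1+0.104)^t    t·PV
  1       125.00       113.2246       113.2246
  2       125.00       102.5585       205.1171
  3       125.00        92.8972       278.6917
  4       125.00        84.1460       336.5842
  5       125.00        76.2192       381.0962
  6       125.00        69.0392       414.2350
  7       125.00        62.5355       437.7484
  8       125.00        56.6445       453.1557
  9    25,125.00    10,312.9856    92,816.8701
  Σ                 10,970.2504    95,436.7230
P = 10,970.2504; Macaulay duration = 95,436.7230 / 10,970.2504 = 8.69959 years.
Modified duration = D_Mac / (1 + y) = 8.69959 / 1.104 = 7.88007 years.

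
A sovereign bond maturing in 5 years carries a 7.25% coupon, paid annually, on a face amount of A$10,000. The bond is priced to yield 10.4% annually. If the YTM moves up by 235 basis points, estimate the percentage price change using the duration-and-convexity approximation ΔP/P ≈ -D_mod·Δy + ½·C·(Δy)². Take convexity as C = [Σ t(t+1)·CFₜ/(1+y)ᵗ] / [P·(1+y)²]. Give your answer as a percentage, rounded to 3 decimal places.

-8.642%

With y = 0.104:
  t   CF        PV=CF/(1+0.104)^t    t·PV        t(t+1)·PV
  1       725.00       656.7029       656.7029       1,313.4058
  2       725.00       594.8396     1,189.6792       3,569.0375
  3       725.00       538.8040     1,616.4119       6,465.6476
  4       725.00       488.0471     1,952.1883       9,760.9415
  5    10,725.00     6,539.6113    32,698.0564     196,188.3382
  Σ                  8,818.0048    38,113.0386     217,297.3706
P = 8,818.0048; D_Mac = 4.32218 yrs; D_mod = 3.91502 yrs; C = 20.21836.
Duration effect: -3.91502 × (+0.0235) = -0.092003
Convexity effect: 0.5 × 20.21836 × (0.0235)² = +0.0055828
ΔP/P ≈ -0.092003 + 0.0055828 = -0.086420 = -8.6420%.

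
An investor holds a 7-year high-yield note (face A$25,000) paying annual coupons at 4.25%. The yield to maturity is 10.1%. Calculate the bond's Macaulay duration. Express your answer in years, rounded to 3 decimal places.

Periodic yield y = 0.101. Discount each cash flow and weight by its year:
  t   CF        PV=CF/(1+0.101)^t    t·PV
  1     1,062.50       965.0318       965.0318
  2     1,062.50       876.5048     1,753.0096
  3     1,062.50       796.0988     2,388.2965
  4     1,062.50       723.0689     2,892.2755
  5     1,062.50       656.7383     3,283.6915
  6     1,062.50       596.4926     3,578.9553
  7    26,062.50    13,289.3837    93,025.6856
  Σ                 17,903.3188   107,886.9458
Price P = Σ PV = 17,903.3188.
Macaulay duration = Σ(t·PV) / P = 107,886.9458 / 17,903.3188 = 6.02609 years.

6.026 years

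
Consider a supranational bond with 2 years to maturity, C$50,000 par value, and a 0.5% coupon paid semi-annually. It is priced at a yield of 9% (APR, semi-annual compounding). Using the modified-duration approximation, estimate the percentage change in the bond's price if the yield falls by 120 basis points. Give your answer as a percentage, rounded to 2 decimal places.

Periodic yield y = 0.045. Modified duration first:
  t   CF        PV=CF/(1+0.045)^t    t·PV
  1       125.00       119.6172       119.6172
  2       125.00       114.4662       228.9325
  3       125.00       109.5371       328.6112
  4    50,125.00    42,032.8873   168,131.5494
  Σ                 42,376.5079   168,808.7103
P = 42,376.5079; D_Mac = 3.98354 half-year periods = 1.99177 yrs; D_mod = 1.99177/(1+0.045) = 1.90600 yrs.
ΔP/P ≈ -D_mod · Δy = -1.90600 × (-0.012) = +0.022872 = +2.2872%.

+2.29%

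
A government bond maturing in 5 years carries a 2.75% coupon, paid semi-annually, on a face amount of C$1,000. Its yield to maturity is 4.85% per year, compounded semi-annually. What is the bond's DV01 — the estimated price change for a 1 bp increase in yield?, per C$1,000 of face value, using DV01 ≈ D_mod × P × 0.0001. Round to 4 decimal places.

C$0.4154

Periodic yield y = 0.02425.
  t   CF        PV=CF/(1+0.02425)^t    t·PV
  1        13.75        13.4245        13.4245
  2        13.75        13.1066        26.2132
  3        13.75        12.7963        38.3889
  4        13.75        12.4933        49.9734
  5        13.75        12.1976        60.9878
  6        13.75        11.9088        71.4526
  7        13.75        11.6268        81.3877
  8        13.75        11.3515        90.8123
  9        13.75        11.0828        99.7451
  10    1,013.75       797.7580     7,977.5795
  Σ                    907.7462     8,509.9651
P = 907.7462; D_Mac = 9.37483 half-year periods = 4.68741 yrs; D_mod = 4.57644 yrs.
DV01 ≈ 4.57644 × 907.7462 × 0.0001 = 0.415424.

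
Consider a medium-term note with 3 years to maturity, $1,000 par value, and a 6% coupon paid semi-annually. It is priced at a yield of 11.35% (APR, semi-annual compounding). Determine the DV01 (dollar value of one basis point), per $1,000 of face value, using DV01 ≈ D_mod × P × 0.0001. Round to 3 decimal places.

$0.227

Periodic yield y = 0.05675.
  t   CF        PV=CF/(1+0.05675)^t    t·PV
  1        30.00        28.3889        28.3889
  2        30.00        26.8644        53.7288
  3        30.00        25.4217        76.2651
  4        30.00        24.0565        96.2260
  5        30.00        22.7646       113.8230
  6     1,030.00       739.6116     4,437.6693
  Σ                    867.1076     4,806.1010
P = 867.1076; D_Mac = 5.54268 half-year periods = 2.77134 yrs; D_mod = 2.62251 yrs.
DV01 ≈ 2.62251 × 867.1076 × 0.0001 = 0.227400.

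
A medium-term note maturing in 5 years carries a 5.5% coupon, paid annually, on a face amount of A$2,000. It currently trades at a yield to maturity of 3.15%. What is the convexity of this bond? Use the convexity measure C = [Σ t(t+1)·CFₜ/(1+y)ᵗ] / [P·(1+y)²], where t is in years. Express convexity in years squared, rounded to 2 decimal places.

With y = 0.0315:
  t   CF        PV=CF/(1+0.0315)^t    t·PV        t(t+1)·PV
  1       110.00       106.6408       106.6408         213.2816
  2       110.00       103.3842       206.7684         620.3053
  3       110.00       100.2271       300.6812       1,202.7247
  4       110.00        97.1663       388.6653       1,943.3264
  5     2,110.00     1,806.9091     9,034.5453      54,207.2716
  Σ                  2,214.3275    10,037.3010      58,186.9096
P = 2,214.3275.
Convexity = Σ t(t+1)·PV / [P·(1+y)²] = 58,186.9096 / (2,214.3275 × 1.063992) = 24.69704.

24.70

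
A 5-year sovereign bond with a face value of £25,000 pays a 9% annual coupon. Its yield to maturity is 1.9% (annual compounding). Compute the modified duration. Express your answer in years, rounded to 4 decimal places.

Periodic yield y = 0.019. First find Macaulay duration:
  t   CF        PV=CF/(1+0.019)^t    t·PV
  1     2,250.00     2,208.0471     2,208.0471
  2     2,250.00     2,166.8765     4,333.7529
  3     2,250.00     2,126.4735     6,379.4204
  4     2,250.00     2,086.8238     8,347.2952
  5    27,250.00    24,802.5073   124,012.5366
  Σ                 33,390.7281   145,281.0522
P = 33,390.7281; Macaulay duration = 145,281.0522 / 33,390.7281 = 4.35094 years.
Modified duration = D_Mac / (1 + y) = 4.35094 / 1.019 = 4.26981 years.

4.2698 years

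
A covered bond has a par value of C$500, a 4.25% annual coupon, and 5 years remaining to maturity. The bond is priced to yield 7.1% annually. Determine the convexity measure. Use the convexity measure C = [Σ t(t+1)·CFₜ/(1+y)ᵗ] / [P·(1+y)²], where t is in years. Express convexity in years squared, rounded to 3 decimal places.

With y = 0.071:
  t   CF        PV=CF/(1+0.071)^t    t·PV        t(t+1)·PV
  1        21.25        19.8413        19.8413          39.6825
  2        21.25        18.5259        37.0519         111.1556
  3        21.25        17.2978        51.8934         207.5734
  4        21.25        16.1511        64.6042         323.0212
  5       521.25       369.9123     1,849.5613      11,097.3675
  Σ                    441.7283     2,022.9520      11,778.8003
P = 441.7283.
Convexity = Σ t(t+1)·PV / [P·(1+y)²] = 11,778.8003 / (441.7283 × 1.147041) = 23.24700.

23.247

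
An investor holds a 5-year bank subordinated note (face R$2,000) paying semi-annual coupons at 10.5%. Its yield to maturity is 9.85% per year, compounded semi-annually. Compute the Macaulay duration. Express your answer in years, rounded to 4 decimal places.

4.0286 years

Periodic yield y = 0.04925. Discount each cash flow and weight by its period:
  t   CF        PV=CF/(1+0.04925)^t    t·PV
  1       105.00       100.0715       100.0715
  2       105.00        95.3743       190.7486
  3       105.00        90.8976       272.6928
  4       105.00        86.6310       346.5240
  5       105.00        82.5647       412.8235
  6       105.00        78.6893       472.1355
  7       105.00        74.9957       524.9700
  8       105.00        71.4755       571.8044
  9       105.00        68.1206       613.0854
  10    2,105.00     1,301.5544    13,015.5439
  Σ                  2,050.3746    16,520.3996
Price P = Σ PV = 2,050.3746.
Macaulay duration = Σ(t·PV) / P = 16,520.3996 / 2,050.3746 = 8.05726 half-year periods.
In years: 8.05726 / 2 = 4.02863 years.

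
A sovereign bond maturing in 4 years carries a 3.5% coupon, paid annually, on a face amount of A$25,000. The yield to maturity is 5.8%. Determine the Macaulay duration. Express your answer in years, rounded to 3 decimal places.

3.792 years

Periodic yield y = 0.058. Discount each cash flow and weight by its year:
  t   CF        PV=CF/(1+0.058)^t    t·PV
  1       875.00       827.0321       827.0321
  2       875.00       781.6939     1,563.3878
  3       875.00       738.8411     2,216.5233
  4    25,875.00    20,650.8384    82,603.3535
  Σ                 22,998.4055    87,210.2967
Price P = Σ PV = 22,998.4055.
Macaulay duration = Σ(t·PV) / P = 87,210.2967 / 22,998.4055 = 3.79201 years.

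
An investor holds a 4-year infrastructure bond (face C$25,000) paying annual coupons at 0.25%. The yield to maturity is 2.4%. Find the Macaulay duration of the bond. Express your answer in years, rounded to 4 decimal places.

Periodic yield y = 0.024. Discount each cash flow and weight by its year:
  t   CF        PV=CF/(1+0.024)^t    t·PV
  1        62.50        61.0352        61.0352
  2        62.50        59.6046       119.2093
  3        62.50        58.2077       174.6230
  4    25,062.50    22,794.2110    91,176.8439
  Σ                 22,973.0584    91,531.7113
Price P = Σ PV = 22,973.0584.
Macaulay duration = Σ(t·PV) / P = 91,531.7113 / 22,973.0584 = 3.98431 years.

3.9843 years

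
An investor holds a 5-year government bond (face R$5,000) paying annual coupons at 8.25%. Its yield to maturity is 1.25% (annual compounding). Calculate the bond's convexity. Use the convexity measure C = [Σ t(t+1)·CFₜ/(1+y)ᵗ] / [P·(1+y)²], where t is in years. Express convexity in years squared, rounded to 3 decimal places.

24.574

With y = 0.0125:
  t   CF        PV=CF/(1+0.0125)^t    t·PV        t(t+1)·PV
  1       412.50       407.4074       407.4074         814.8148
  2       412.50       402.3777       804.7554       2,414.2661
  3       412.50       397.4101     1,192.2302       4,768.9207
  4       412.50       392.5038     1,570.0151       7,850.0753
  5     5,412.50     5,086.5433    25,432.7167     152,596.3004
  Σ                  6,686.2423    29,407.1248     168,444.3774
P = 6,686.2423.
Convexity = Σ t(t+1)·PV / [P·(1+y)²] = 168,444.3774 / (6,686.2423 × 1.025156) = 24.57448.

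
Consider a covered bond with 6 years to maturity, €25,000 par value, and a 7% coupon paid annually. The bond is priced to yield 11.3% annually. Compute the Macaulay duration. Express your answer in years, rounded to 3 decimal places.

4.993 years

Periodic yield y = 0.113. Discount each cash flow and weight by its year:
  t   CF        PV=CF/(1+0.113)^t    t·PV
  1     1,750.00     1,572.3270     1,572.3270
  2     1,750.00     1,412.6928     2,825.3855
  3     1,750.00     1,269.2657     3,807.7972
  4     1,750.00     1,140.4005     4,561.6019
  5     1,750.00     1,024.6186     5,123.0929
  6    26,750.00    14,071.9019    84,431.4117
  Σ                 20,491.2065   102,321.6163
Price P = Σ PV = 20,491.2065.
Macaulay duration = Σ(t·PV) / P = 102,321.6163 / 20,491.2065 = 4.99344 years.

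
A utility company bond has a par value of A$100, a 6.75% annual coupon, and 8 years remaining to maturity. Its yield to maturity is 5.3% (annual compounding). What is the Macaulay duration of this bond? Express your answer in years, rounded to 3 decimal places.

6.513 years

Periodic yield y = 0.053. Discount each cash flow and weight by its year:
  t   CF        PV=CF/(1+0.053)^t    t·PV
  1         6.75         6.4103         6.4103
  2         6.75         6.0876        12.1752
  3         6.75         5.7812        17.3436
  4         6.75         5.4902        21.9609
  5         6.75         5.2139        26.0695
  6         6.75         4.9515        29.7088
  7         6.75         4.7022        32.9157
  8       106.75        70.6221       564.9772
  Σ                    109.2590       711.5611
Price P = Σ PV = 109.2590.
Macaulay duration = Σ(t·PV) / P = 711.5611 / 109.2590 = 6.51261 years.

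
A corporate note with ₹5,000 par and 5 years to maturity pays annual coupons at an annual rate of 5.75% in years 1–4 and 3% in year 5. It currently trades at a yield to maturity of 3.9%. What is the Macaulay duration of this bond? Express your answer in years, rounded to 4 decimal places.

Periodic yield y = 0.039. Discount each cash flow and weight by its year:
  t   CF        PV=CF/(1+0.039)^t    t·PV
  1       287.50       276.7084       276.7084
  2       287.50       266.3218       532.6436
  3       287.50       256.3251       768.9754
  4       287.50       246.7037       986.8148
  5     5,150.00     4,253.3340    21,266.6702
  Σ                  5,299.3931    23,831.8124
Price P = Σ PV = 5,299.3931.
Macaulay duration = Σ(t·PV) / P = 23,831.8124 / 5,299.3931 = 4.49708 years.

4.4971 years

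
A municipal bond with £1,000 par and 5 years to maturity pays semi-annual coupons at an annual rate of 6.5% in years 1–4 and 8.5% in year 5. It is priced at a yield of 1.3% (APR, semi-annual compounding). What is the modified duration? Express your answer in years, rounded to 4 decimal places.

4.4052 years

Periodic yield y = 0.0065. First find Macaulay duration:
  t   CF        PV=CF/(1+0.0065)^t    t·PV
  1        32.50        32.2901        32.2901
  2        32.50        32.0816        64.1632
  3        32.50        31.8744        95.6232
  4        32.50        31.6686       126.6742
  5        32.50        31.4640       157.3202
  6        32.50        31.2608       187.5651
  7        32.50        31.0590       217.4127
  8        32.50        30.8584       246.8670
  9        42.50        40.0927       360.8340
  10    1,042.50       977.0983     9,770.9833
  Σ                  1,269.7479    11,259.7330
P = 1,269.7479; Macaulay duration = 11,259.7330 / 1,269.7479 = 8.86769 half-year periods = 4.43385 years.
Modified duration = D_Mac / (1 + y) = 4.43385 / 1.0065 = 4.40521 years.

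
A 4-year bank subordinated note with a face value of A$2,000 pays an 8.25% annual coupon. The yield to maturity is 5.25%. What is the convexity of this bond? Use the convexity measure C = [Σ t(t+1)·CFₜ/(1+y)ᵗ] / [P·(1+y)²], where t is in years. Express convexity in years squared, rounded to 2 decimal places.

15.59

With y = 0.0525:
  t   CF        PV=CF/(1+0.0525)^t    t·PV        t(t+1)·PV
  1       165.00       156.7696       156.7696         313.5392
  2       165.00       148.9497       297.8995         893.6984
  3       165.00       141.5199       424.5598       1,698.2393
  4     2,165.00     1,764.2880     7,057.1520      35,285.7602
  Σ                  2,211.5273     7,936.3809      38,191.2371
P = 2,211.5273.
Convexity = Σ t(t+1)·PV / [P·(1+y)²] = 38,191.2371 / (2,211.5273 × 1.107756) = 15.58932.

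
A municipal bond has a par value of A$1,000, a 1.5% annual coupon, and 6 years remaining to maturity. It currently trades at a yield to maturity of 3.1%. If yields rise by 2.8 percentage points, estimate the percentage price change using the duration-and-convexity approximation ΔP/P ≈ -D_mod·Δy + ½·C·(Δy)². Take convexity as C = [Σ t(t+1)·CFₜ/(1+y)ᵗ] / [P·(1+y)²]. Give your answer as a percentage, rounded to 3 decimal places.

-14.201%

With y = 0.031:
  t   CF        PV=CF/(1+0.031)^t    t·PV        t(t+1)·PV
  1        15.00        14.5490        14.5490          29.0980
  2        15.00        14.1115        28.2230          84.6691
  3        15.00        13.6872        41.0617         164.2466
  4        15.00        13.2757        53.1027         265.5135
  5        15.00        12.8765        64.3825         386.2951
  6     1,015.00       845.1116     5,070.6695      35,494.6862
  Σ                    913.6115     5,271.9884      36,424.5085
P = 913.6115; D_Mac = 5.77049 yrs; D_mod = 5.59699 yrs; C = 37.50722.
Duration effect: -5.59699 × (+0.028) = -0.156716
Convexity effect: 0.5 × 37.50722 × (0.028)² = +0.0147028
ΔP/P ≈ -0.156716 + 0.0147028 = -0.142013 = -14.2013%.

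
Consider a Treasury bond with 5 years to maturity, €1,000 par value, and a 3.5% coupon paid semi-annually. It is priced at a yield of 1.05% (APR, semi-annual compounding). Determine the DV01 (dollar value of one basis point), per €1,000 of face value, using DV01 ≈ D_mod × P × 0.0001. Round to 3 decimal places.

€0.518

Periodic yield y = 0.00525.
  t   CF        PV=CF/(1+0.00525)^t    t·PV
  1        17.50        17.4086        17.4086
  2        17.50        17.3177        34.6354
  3        17.50        17.2272        51.6817
  4        17.50        17.1373        68.5491
  5        17.50        17.0478        85.2389
  6        17.50        16.9587       101.7524
  7        17.50        16.8702       118.0912
  8        17.50        16.7821       134.2565
  9        17.50        16.6944       150.2498
  10    1,017.50       965.5919     9,655.9187
  Σ                  1,119.0358    10,417.7823
P = 1,119.0358; D_Mac = 9.30961 half-year periods = 4.65480 yrs; D_mod = 4.63049 yrs.
DV01 ≈ 4.63049 × 1,119.0358 × 0.0001 = 0.518169.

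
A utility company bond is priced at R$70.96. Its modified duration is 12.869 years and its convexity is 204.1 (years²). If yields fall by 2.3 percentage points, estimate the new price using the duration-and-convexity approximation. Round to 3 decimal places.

R$95.794

Duration effect: -D_mod·Δy = -12.869 × (-0.023) = +0.295987
Convexity effect: ½·C·(Δy)² = 0.5 × 204.1 × (-0.023)² = +0.05398445
ΔP/P ≈ +0.295987 + 0.05398445 = +0.34997145
New price ≈ 70.96 × (1 + 0.34997145) = 95.793974092.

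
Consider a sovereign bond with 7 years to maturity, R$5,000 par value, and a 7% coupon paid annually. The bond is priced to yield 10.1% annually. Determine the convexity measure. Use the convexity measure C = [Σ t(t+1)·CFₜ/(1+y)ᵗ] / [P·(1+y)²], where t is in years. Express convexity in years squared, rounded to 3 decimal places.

34.527

With y = 0.101:
  t   CF        PV=CF/(1+0.101)^t    t·PV        t(t+1)·PV
  1       350.00       317.8928       317.8928         635.7856
  2       350.00       288.7310       577.4620       1,732.3860
  3       350.00       262.2443       786.7330       3,146.9318
  4       350.00       238.1874       952.7496       4,763.7478
  5       350.00       216.3373     1,081.6866       6,490.1197
  6       350.00       196.4917     1,178.9500       8,252.6499
  7     5,350.00     2,727.9886    19,095.9201     152,767.3609
  Σ                  4,247.8731    23,991.3940     177,788.9817
P = 4,247.8731.
Convexity = Σ t(t+1)·PV / [P·(1+y)²] = 177,788.9817 / (4,247.8731 × 1.212201) = 34.52699.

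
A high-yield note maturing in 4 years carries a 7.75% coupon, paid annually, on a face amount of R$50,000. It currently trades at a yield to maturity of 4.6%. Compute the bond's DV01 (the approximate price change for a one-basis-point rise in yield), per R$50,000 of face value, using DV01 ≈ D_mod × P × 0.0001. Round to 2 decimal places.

Periodic yield y = 0.046.
  t   CF        PV=CF/(1+0.046)^t    t·PV
  1     3,875.00     3,704.5889     3,704.5889
  2     3,875.00     3,541.6720     7,083.3440
  3     3,875.00     3,385.9197    10,157.7591
  4    53,875.00    45,004.9771   180,019.9084
  Σ                 55,637.1577   200,965.6004
P = 55,637.1577; D_Mac = 3.61208 yrs; D_mod = 3.45323 yrs.
DV01 ≈ 3.45323 × 55,637.1577 × 0.0001 = 19.212773.

R$19.21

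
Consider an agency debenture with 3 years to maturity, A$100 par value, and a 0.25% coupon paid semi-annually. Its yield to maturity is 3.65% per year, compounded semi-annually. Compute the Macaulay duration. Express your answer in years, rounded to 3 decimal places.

2.990 years

Periodic yield y = 0.01825. Discount each cash flow and weight by its period:
  t   CF        PV=CF/(1+0.01825)^t    t·PV
  1        0.125         0.1228         0.1228
  2        0.125         0.1206         0.2411
  3        0.125         0.1184         0.3552
  4        0.125         0.1163         0.4651
  5        0.125         0.1142         0.5710
  6      100.125        89.8289       538.9733
  Σ                     90.4211       540.7285
Price P = Σ PV = 90.4211.
Macaulay duration = Σ(t·PV) / P = 540.7285 / 90.4211 = 5.98012 half-year periods.
In years: 5.98012 / 2 = 2.99006 years.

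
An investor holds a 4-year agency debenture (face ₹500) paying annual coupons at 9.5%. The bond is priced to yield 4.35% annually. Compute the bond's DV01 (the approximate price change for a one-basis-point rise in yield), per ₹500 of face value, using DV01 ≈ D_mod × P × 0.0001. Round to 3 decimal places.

Periodic yield y = 0.0435.
  t   CF        PV=CF/(1+0.0435)^t    t·PV
  1        47.50        45.5199        45.5199
  2        47.50        43.6223        87.2446
  3        47.50        41.8038       125.4115
  4       547.50       461.7579     1,847.0315
  Σ                    592.7039     2,105.2076
P = 592.7039; D_Mac = 3.55187 yrs; D_mod = 3.40380 yrs.
DV01 ≈ 3.40380 × 592.7039 × 0.0001 = 0.201745.

₹0.202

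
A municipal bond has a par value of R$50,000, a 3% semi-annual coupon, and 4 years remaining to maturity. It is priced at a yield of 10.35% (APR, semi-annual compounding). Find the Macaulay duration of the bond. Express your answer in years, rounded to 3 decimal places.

3.763 years

Periodic yield y = 0.05175. Discount each cash flow and weight by its period:
  t   CF        PV=CF/(1+0.05175)^t    t·PV
  1       750.00       713.0972       713.0972
  2       750.00       678.0102     1,356.0204
  3       750.00       644.6496     1,933.9487
  4       750.00       612.9304     2,451.7217
  5       750.00       582.7720     2,913.8599
  6       750.00       554.0974     3,324.5846
  7       750.00       526.8338     3,687.8365
  8    50,750.00    33,895.0190   271,160.1516
  Σ                 38,207.4096   287,541.2206
Price P = Σ PV = 38,207.4096.
Macaulay duration = Σ(t·PV) / P = 287,541.2206 / 38,207.4096 = 7.52580 half-year periods.
In years: 7.52580 / 2 = 3.76290 years.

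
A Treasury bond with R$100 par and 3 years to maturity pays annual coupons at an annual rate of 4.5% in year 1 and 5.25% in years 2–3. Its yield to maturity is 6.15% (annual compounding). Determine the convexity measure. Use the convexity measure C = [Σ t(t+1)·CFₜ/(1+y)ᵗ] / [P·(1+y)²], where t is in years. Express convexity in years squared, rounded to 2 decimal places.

With y = 0.0615:
  t   CF        PV=CF/(1+0.0615)^t    t·PV        t(t+1)·PV
  1         4.50         4.2393         4.2393           8.4786
  2         5.25         4.6593         9.3186          27.9557
  3       105.25        87.9958       263.9875       1,055.9500
  Σ                     96.8944       277.5454       1,092.3843
P = 96.8944.
Convexity = Σ t(t+1)·PV / [P·(1+y)²] = 1,092.3843 / (96.8944 × 1.126782) = 10.00545.

10.01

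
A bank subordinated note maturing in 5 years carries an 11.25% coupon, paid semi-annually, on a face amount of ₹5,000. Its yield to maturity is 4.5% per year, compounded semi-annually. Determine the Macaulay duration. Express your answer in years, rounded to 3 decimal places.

Periodic yield y = 0.0225. Discount each cash flow and weight by its period:
  t   CF        PV=CF/(1+0.0225)^t    t·PV
  1       281.25       275.0611       275.0611
  2       281.25       269.0084       538.0169
  3       281.25       263.0889       789.2668
  4       281.25       257.2997     1,029.1988
  5       281.25       251.6378     1,258.1892
  6       281.25       246.1006     1,476.6035
  7       281.25       240.6852     1,684.7961
  8       281.25       235.3889     1,883.1113
  9       281.25       230.2092     2,071.8828
  10    5,281.25     4,227.6941    42,276.9414
  Σ                  6,496.1740    53,283.0678
Price P = Σ PV = 6,496.1740.
Macaulay duration = Σ(t·PV) / P = 53,283.0678 / 6,496.1740 = 8.20222 half-year periods.
In years: 8.20222 / 2 = 4.10111 years.

4.101 years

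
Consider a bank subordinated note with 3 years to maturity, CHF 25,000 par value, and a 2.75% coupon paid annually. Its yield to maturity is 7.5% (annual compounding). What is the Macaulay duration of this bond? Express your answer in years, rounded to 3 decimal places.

2.914 years

Periodic yield y = 0.075. Discount each cash flow and weight by its year:
  t   CF        PV=CF/(1+0.075)^t    t·PV
  1       687.50       639.5349       639.5349
  2       687.50       594.9162     1,189.8323
  3    25,687.50    20,677.4246    62,032.2739
  Σ                 21,911.8757    63,861.6411
Price P = Σ PV = 21,911.8757.
Macaulay duration = Σ(t·PV) / P = 63,861.6411 / 21,911.8757 = 2.91448 years.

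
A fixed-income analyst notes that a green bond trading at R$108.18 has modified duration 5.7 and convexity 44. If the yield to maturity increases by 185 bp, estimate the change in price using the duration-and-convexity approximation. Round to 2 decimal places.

-R$10.59

Duration effect: -D_mod·Δy = -5.7 × (+0.0185) = -0.105450
Convexity effect: ½·C·(Δy)² = 0.5 × 44 × (0.0185)² = +0.0075295
ΔP/P ≈ -0.105450 + 0.0075295 = -0.0979205
ΔP ≈ 108.18 × (-0.0979205) = -10.59303969.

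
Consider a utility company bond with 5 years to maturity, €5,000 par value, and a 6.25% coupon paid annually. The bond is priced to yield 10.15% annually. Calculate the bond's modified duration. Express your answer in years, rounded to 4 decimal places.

Periodic yield y = 0.1015. First find Macaulay duration:
  t   CF        PV=CF/(1+0.1015)^t    t·PV
  1       312.50       283.7040       283.7040
  2       312.50       257.5615       515.1231
  3       312.50       233.8280       701.4840
  4       312.50       212.2814       849.1257
  5     5,312.50     3,276.2455    16,381.2274
  Σ                  4,263.6205    18,730.6643
P = 4,263.6205; Macaulay duration = 18,730.6643 / 4,263.6205 = 4.39314 years.
Modified duration = D_Mac / (1 + y) = 4.39314 / 1.1015 = 3.98832 years.

3.9883 years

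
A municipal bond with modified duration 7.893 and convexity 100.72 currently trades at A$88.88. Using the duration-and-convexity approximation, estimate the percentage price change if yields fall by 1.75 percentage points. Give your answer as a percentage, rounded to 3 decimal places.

Duration effect: -D_mod·Δy = -7.893 × (-0.0175) = +0.1381275
Convexity effect: ½·C·(Δy)² = 0.5 × 100.72 × (-0.0175)² = +0.01542275
ΔP/P ≈ +0.1381275 + 0.01542275 = +0.15355025
= +15.355025%.

+15.355%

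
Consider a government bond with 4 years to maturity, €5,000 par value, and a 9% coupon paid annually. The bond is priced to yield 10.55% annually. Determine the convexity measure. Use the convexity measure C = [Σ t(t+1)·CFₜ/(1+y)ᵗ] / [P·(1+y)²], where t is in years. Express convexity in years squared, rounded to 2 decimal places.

13.76

With y = 0.1055:
  t   CF        PV=CF/(1+0.1055)^t    t·PV        t(t+1)·PV
  1       450.00       407.0556       407.0556         814.1113
  2       450.00       368.2095       736.4191       2,209.2572
  3       450.00       333.0706       999.2117       3,996.8470
  4     5,450.00     3,648.8962    14,595.5850      72,977.9249
  Σ                  4,757.2320    16,738.2714      79,998.1403
P = 4,757.2320.
Convexity = Σ t(t+1)·PV / [P·(1+y)²] = 79,998.1403 / (4,757.2320 × 1.222130) = 13.75967.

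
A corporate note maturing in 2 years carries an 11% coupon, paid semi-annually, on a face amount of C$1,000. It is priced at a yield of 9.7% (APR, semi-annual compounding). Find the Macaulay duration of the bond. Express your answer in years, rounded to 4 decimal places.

Periodic yield y = 0.0485. Discount each cash flow and weight by its period:
  t   CF        PV=CF/(1+0.0485)^t    t·PV
  1        55.00        52.4559        52.4559
  2        55.00        50.0295       100.0589
  3        55.00        47.7153       143.1458
  4     1,055.00       872.9286     3,491.7144
  Σ                  1,023.1292     3,787.3750
Price P = Σ PV = 1,023.1292.
Macaulay duration = Σ(t·PV) / P = 3,787.3750 / 1,023.1292 = 3.70176 half-year periods.
In years: 3.70176 / 2 = 1.85088 years.

1.8509 years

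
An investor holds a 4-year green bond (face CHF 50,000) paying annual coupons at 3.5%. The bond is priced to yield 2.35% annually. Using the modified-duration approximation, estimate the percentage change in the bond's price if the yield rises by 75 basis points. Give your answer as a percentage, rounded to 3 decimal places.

Periodic yield y = 0.0235. Modified duration first:
  t   CF        PV=CF/(1+0.0235)^t    t·PV
  1     1,750.00     1,709.8192     1,709.8192
  2     1,750.00     1,670.5611     3,341.1221
  3     1,750.00     1,632.2043     4,896.6128
  4    51,750.00    47,158.3896   188,633.5584
  Σ                 52,170.9742   198,581.1126
P = 52,170.9742; D_Mac = 3.80635 yrs; D_mod = 3.80635/(1+0.0235) = 3.71896 yrs.
ΔP/P ≈ -D_mod · Δy = -3.71896 × (+0.0075) = -0.027892 = -2.7892%.

-2.789%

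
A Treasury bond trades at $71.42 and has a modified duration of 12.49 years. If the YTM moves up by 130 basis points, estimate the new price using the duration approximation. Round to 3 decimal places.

$59.824

Duration approximation: ΔP/P ≈ -D_mod · Δy = -12.49 × (+0.013) = -0.162370.
New price ≈ 71.42 × (1 - 0.162370) = 59.8235346.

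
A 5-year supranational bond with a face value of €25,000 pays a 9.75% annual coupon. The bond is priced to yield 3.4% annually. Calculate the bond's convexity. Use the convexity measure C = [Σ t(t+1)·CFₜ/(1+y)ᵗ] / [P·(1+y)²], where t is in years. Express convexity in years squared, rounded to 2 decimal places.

22.78

With y = 0.034:
  t   CF        PV=CF/(1+0.034)^t    t·PV        t(t+1)·PV
  1     2,437.50     2,357.3501     2,357.3501       4,714.7002
  2     2,437.50     2,279.8357     4,559.6714      13,679.0141
  3     2,437.50     2,204.8701     6,614.6103      26,458.4412
  4     2,437.50     2,132.3695     8,529.4781      42,647.3907
  5    27,437.50    23,213.5651   116,067.8255     696,406.9530
  Σ                 32,187.9905   138,128.9354     783,906.4992
P = 32,187.9905.
Convexity = Σ t(t+1)·PV / [P·(1+y)²] = 783,906.4992 / (32,187.9905 × 1.069156) = 22.77872.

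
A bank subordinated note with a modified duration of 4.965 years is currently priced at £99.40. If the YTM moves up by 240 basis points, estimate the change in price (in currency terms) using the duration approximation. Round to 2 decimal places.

Duration approximation: ΔP/P ≈ -D_mod · Δy = -4.965 × (+0.024) = -0.119160.
ΔP ≈ 99.40 × (-0.119160) = -11.844504.

-£11.84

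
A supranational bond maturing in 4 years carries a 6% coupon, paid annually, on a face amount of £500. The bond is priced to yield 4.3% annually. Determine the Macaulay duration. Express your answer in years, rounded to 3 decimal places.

3.684 years

Periodic yield y = 0.043. Discount each cash flow and weight by its year:
  t   CF        PV=CF/(1+0.043)^t    t·PV
  1        30.00        28.7632        28.7632
  2        30.00        27.5774        55.1547
  3        30.00        26.4404        79.3213
  4       530.00       447.8562     1,791.4250
  Σ                    530.6372     1,954.6641
Price P = Σ PV = 530.6372.
Macaulay duration = Σ(t·PV) / P = 1,954.6641 / 530.6372 = 3.68362 years.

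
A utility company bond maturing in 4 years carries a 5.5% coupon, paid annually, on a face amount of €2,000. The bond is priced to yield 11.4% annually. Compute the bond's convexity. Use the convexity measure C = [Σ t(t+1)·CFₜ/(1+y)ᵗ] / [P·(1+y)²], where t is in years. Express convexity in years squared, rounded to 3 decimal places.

With y = 0.114:
  t   CF        PV=CF/(1+0.114)^t    t·PV        t(t+1)·PV
  1       110.00        98.7433        98.7433         197.4865
  2       110.00        88.6385       177.2770         531.8309
  3       110.00        79.5678       238.7033         954.8131
  4     2,110.00     1,370.0666     5,480.2666      27,401.3328
  Σ                  1,637.0161     5,994.9901      29,085.4633
P = 1,637.0161.
Convexity = Σ t(t+1)·PV / [P·(1+y)²] = 29,085.4633 / (1,637.0161 × 1.240996) = 14.31702.

14.317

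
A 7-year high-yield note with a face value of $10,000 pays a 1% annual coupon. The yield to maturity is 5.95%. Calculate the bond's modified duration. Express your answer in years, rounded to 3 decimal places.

Periodic yield y = 0.0595. First find Macaulay duration:
  t   CF        PV=CF/(1+0.0595)^t    t·PV
  1       100.00        94.3841        94.3841
  2       100.00        89.0837       178.1673
  3       100.00        84.0809       252.2426
  4       100.00        79.3590       317.4360
  5       100.00        74.9023       374.5115
  6       100.00        70.6959       424.1754
  7    10,100.00     6,739.2978    47,175.0845
  Σ                  7,231.8036    48,816.0014
P = 7,231.8036; Macaulay duration = 48,816.0014 / 7,231.8036 = 6.75018 years.
Modified duration = D_Mac / (1 + y) = 6.75018 / 1.0595 = 6.37110 years.

6.371 years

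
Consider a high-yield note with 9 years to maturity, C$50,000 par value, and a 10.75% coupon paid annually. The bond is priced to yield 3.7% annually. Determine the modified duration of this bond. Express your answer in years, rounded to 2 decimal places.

Periodic yield y = 0.037. First find Macaulay duration:
  t   CF        PV=CF/(1+0.037)^t    t·PV
  1     5,375.00     5,183.2208     5,183.2208
  2     5,375.00     4,998.2843     9,996.5686
  3     5,375.00     4,819.9463    14,459.8389
  4     5,375.00     4,647.9714    18,591.8854
  5     5,375.00     4,482.1325    22,410.6623
  6     5,375.00     4,322.2107    25,933.2640
  7     5,375.00     4,167.9949    29,175.9640
  8     5,375.00     4,019.2814    32,154.2515
  9    55,375.00    39,930.5169   359,374.6517
  Σ                 76,571.5591   517,280.3072
P = 76,571.5591; Macaulay duration = 517,280.3072 / 76,571.5591 = 6.75551 years.
Modified duration = D_Mac / (1 + y) = 6.75551 / 1.037 = 6.51448 years.

6.51 years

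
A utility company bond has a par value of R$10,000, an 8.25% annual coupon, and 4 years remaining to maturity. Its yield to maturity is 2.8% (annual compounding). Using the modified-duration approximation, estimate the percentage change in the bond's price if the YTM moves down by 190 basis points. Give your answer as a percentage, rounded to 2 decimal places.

+6.67%

Periodic yield y = 0.028. Modified duration first:
  t   CF        PV=CF/(1+0.028)^t    t·PV
  1       825.00       802.5292       802.5292
  2       825.00       780.6704     1,561.3408
  3       825.00       759.4070     2,278.2210
  4    10,825.00     9,692.9383    38,771.7530
  Σ                 12,035.5449    43,413.8441
P = 12,035.5449; D_Mac = 3.60714 yrs; D_mod = 3.60714/(1+0.028) = 3.50889 yrs.
ΔP/P ≈ -D_mod · Δy = -3.50889 × (-0.019) = +0.066669 = +6.6669%.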